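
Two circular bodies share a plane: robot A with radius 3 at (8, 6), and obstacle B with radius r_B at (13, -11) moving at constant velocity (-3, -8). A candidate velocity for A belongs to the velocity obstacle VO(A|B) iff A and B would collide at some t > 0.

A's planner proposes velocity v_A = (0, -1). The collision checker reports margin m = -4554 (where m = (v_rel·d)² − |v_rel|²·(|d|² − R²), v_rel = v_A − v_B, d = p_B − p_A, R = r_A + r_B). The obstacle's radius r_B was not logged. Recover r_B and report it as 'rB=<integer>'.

m = -4554
d = (5, -17);  v_rel = (3, 7),  |v_rel|² = 58
v_rel×d = (3)·(-17) − (7)·(5) = -86
since m = R²·58 − (-86)²:  R² = (7396 + -4554) / 58 = 49
R = √49 = 7  ⇒  r_B = 7 − 3 = 4

rB=4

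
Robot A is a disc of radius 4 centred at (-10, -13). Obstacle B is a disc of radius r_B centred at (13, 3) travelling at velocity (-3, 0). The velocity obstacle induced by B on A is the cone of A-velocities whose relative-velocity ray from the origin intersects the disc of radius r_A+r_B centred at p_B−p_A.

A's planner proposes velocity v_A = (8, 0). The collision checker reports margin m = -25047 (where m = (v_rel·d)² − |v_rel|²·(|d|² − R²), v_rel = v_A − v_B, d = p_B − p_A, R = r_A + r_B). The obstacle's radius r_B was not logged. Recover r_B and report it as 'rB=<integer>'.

m = -25047
d = (23, 16);  v_rel = (11, 0),  |v_rel|² = 121
v_rel×d = (11)·(16) − (0)·(23) = 176
since m = R²·121 − 176²:  R² = (30976 + -25047) / 121 = 49
R = √49 = 7  ⇒  r_B = 7 − 4 = 3

rB=3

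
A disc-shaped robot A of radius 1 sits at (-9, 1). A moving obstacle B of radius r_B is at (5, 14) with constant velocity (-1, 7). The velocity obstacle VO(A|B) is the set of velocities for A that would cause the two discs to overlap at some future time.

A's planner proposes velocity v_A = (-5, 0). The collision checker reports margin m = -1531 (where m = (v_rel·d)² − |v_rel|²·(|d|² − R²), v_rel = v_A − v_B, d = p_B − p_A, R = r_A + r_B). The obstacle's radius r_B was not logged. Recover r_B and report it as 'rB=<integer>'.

m = -1531
d = (14, 13);  v_rel = (-4, -7),  |v_rel|² = 65
v_rel×d = (-4)·(13) − (-7)·(14) = 46
since m = R²·65 − 46²:  R² = (2116 + -1531) / 65 = 9
R = √9 = 3  ⇒  r_B = 3 − 1 = 2

rB=2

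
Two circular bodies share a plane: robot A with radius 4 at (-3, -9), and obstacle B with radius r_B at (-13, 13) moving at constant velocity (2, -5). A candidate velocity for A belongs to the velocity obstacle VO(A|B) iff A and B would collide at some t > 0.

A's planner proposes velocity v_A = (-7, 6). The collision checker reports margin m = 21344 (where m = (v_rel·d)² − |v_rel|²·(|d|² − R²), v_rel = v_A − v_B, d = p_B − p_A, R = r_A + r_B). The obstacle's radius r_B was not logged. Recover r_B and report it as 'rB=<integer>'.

m = 21344
d = (-10, 22);  v_rel = (-9, 11),  |v_rel|² = 202
v_rel×d = (-9)·(22) − (11)·(-10) = -88
since m = R²·202 − (-88)²:  R² = (7744 + 21344) / 202 = 144
R = √144 = 12  ⇒  r_B = 12 − 4 = 8

rB=8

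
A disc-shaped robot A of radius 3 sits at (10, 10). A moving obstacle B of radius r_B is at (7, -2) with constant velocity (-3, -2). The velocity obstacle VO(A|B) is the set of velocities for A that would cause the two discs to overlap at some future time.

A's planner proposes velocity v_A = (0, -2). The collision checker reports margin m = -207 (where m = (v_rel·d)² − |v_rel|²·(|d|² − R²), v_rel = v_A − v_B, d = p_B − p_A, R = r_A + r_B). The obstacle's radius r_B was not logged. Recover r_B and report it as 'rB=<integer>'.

m = -207
d = (-3, -12);  v_rel = (3, 0),  |v_rel|² = 9
v_rel×d = (3)·(-12) − (0)·(-3) = -36
since m = R²·9 − (-36)²:  R² = (1296 + -207) / 9 = 121
R = √121 = 11  ⇒  r_B = 11 − 3 = 8

rB=8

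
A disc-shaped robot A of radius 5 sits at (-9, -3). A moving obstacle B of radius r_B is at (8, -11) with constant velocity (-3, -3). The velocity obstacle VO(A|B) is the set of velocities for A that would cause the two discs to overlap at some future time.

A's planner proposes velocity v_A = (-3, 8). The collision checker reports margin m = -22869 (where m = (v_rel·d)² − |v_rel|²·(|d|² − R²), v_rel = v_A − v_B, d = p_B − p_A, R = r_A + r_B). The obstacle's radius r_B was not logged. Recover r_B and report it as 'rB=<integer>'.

m = -22869
d = (17, -8);  v_rel = (0, 11),  |v_rel|² = 121
v_rel×d = (0)·(-8) − (11)·(17) = -187
since m = R²·121 − (-187)²:  R² = (34969 + -22869) / 121 = 100
R = √100 = 10  ⇒  r_B = 10 − 5 = 5

rB=5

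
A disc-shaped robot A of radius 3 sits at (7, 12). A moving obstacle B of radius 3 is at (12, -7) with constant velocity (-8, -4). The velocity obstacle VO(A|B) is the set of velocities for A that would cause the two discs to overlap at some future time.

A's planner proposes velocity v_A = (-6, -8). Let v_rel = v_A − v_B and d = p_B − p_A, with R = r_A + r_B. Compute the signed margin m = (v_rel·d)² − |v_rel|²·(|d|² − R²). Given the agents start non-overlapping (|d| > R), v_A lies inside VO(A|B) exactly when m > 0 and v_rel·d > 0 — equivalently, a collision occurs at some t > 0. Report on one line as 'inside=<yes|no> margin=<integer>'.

d = (5, -19),  |d|² = 386;  R = 3+3 = 6,  c = 386−6² = 350
v_rel = (2, -4),  |v_rel|² = 20;  v_rel·d = (2)·(5) + (-4)·(-19) = 86
20·t² − 172·t + 350 = 0  ⇒  m = 86² − 20·350 = 396
m = 396 > 0,  v_rel·d = 86 > 0  ⇒  inside

inside=yes margin=396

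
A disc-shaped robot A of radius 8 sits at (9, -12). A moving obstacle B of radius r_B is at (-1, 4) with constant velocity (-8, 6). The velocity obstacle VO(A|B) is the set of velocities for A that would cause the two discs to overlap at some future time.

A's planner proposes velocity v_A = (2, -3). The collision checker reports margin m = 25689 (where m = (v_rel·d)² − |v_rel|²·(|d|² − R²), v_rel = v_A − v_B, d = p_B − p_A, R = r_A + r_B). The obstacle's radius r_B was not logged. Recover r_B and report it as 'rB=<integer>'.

m = 25689
d = (-10, 16);  v_rel = (10, -9),  |v_rel|² = 181
v_rel×d = (10)·(16) − (-9)·(-10) = 70
since m = R²·181 − 70²:  R² = (4900 + 25689) / 181 = 169
R = √169 = 13  ⇒  r_B = 13 − 8 = 5

rB=5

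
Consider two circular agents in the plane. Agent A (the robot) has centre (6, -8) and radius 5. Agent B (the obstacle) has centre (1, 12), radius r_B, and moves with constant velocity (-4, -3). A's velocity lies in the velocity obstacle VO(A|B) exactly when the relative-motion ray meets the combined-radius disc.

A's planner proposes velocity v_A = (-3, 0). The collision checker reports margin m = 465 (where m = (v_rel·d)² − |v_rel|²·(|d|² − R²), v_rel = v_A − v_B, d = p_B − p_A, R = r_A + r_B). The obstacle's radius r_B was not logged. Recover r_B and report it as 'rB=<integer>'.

m = 465
d = (-5, 20);  v_rel = (1, 3),  |v_rel|² = 10
v_rel×d = (1)·(20) − (3)·(-5) = 35
since m = R²·10 − 35²:  R² = (1225 + 465) / 10 = 169
R = √169 = 13  ⇒  r_B = 13 − 5 = 8

rB=8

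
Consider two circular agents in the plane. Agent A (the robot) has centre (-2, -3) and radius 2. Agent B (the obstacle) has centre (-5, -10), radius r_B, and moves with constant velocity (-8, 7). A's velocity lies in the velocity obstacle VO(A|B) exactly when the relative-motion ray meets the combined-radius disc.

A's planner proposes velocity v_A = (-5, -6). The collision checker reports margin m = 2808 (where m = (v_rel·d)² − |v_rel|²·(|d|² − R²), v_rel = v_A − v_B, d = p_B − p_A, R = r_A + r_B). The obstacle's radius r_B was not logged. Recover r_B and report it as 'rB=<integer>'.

m = 2808
d = (-3, -7);  v_rel = (3, -13),  |v_rel|² = 178
v_rel×d = (3)·(-7) − (-13)·(-3) = -60
since m = R²·178 − (-60)²:  R² = (3600 + 2808) / 178 = 36
R = √36 = 6  ⇒  r_B = 6 − 2 = 4

rB=4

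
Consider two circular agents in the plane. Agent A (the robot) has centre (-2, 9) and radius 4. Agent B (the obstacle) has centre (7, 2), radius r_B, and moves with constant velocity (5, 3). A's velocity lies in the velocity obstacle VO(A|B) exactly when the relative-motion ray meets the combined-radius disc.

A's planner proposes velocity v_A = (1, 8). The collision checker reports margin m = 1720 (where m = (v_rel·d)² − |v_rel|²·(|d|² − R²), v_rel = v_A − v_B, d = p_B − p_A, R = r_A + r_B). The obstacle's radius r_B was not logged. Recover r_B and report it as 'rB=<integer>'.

m = 1720
d = (9, -7);  v_rel = (-4, 5),  |v_rel|² = 41
v_rel×d = (-4)·(-7) − (5)·(9) = -17
since m = R²·41 − (-17)²:  R² = (289 + 1720) / 41 = 49
R = √49 = 7  ⇒  r_B = 7 − 4 = 3

rB=3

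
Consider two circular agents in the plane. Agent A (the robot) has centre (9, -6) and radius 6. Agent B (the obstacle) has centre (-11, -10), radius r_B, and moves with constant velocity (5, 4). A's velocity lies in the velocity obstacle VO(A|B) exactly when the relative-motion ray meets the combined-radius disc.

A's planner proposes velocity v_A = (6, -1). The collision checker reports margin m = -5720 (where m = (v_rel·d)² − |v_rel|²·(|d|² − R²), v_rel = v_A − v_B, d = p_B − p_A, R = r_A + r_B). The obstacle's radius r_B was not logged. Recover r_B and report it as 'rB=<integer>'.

m = -5720
d = (-20, -4);  v_rel = (1, -5),  |v_rel|² = 26
v_rel×d = (1)·(-4) − (-5)·(-20) = -104
since m = R²·26 − (-104)²:  R² = (10816 + -5720) / 26 = 196
R = √196 = 14  ⇒  r_B = 14 − 6 = 8

rB=8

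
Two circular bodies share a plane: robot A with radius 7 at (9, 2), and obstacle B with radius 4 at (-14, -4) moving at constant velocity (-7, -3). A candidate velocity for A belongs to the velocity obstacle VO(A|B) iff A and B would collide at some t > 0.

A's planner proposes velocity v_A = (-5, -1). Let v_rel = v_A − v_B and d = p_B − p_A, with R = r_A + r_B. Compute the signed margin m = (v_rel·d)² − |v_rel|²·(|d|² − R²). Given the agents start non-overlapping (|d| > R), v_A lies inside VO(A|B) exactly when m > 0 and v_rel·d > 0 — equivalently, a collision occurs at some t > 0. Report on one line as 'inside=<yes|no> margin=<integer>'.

d = (-23, -6),  |d|² = 565;  R = 7+4 = 11,  c = 565−11² = 444
v_rel = (2, 2),  |v_rel|² = 8;  v_rel·d = (2)·(-23) + (2)·(-6) = -58
8·t² + 116·t + 444 = 0  ⇒  m = (-58)² − 8·444 = -188
m = -188 < 0,  v_rel·d = -58 < 0  ⇒  outside

inside=no margin=-188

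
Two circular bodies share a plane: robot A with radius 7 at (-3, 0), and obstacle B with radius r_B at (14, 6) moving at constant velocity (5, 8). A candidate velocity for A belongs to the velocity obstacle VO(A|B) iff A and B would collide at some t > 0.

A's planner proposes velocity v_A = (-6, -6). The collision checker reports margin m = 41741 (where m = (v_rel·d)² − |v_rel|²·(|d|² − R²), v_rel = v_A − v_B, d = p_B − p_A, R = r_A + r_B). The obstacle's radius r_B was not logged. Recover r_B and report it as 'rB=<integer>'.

m = 41741
d = (17, 6);  v_rel = (-11, -14),  |v_rel|² = 317
v_rel×d = (-11)·(6) − (-14)·(17) = 172
since m = R²·317 − 172²:  R² = (29584 + 41741) / 317 = 225
R = √225 = 15  ⇒  r_B = 15 − 7 = 8

rB=8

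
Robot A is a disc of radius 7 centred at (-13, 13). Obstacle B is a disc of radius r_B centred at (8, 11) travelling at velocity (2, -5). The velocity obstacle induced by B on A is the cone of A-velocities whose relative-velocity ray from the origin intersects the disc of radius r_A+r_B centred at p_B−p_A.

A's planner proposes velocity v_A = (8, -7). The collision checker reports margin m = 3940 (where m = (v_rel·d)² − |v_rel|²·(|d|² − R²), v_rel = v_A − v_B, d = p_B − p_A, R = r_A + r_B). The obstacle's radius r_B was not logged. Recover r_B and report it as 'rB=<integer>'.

m = 3940
d = (21, -2);  v_rel = (6, -2),  |v_rel|² = 40
v_rel×d = (6)·(-2) − (-2)·(21) = 30
since m = R²·40 − 30²:  R² = (900 + 3940) / 40 = 121
R = √121 = 11  ⇒  r_B = 11 − 7 = 4

rB=4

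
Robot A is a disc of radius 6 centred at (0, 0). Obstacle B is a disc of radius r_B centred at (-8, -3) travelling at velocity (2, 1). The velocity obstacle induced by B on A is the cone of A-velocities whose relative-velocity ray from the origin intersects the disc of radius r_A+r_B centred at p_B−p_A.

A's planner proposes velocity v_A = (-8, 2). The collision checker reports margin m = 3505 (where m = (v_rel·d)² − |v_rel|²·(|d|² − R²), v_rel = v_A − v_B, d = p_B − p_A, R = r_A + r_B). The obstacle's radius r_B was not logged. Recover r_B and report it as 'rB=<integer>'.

m = 3505
d = (-8, -3);  v_rel = (-10, 1),  |v_rel|² = 101
v_rel×d = (-10)·(-3) − (1)·(-8) = 38
since m = R²·101 − 38²:  R² = (1444 + 3505) / 101 = 49
R = √49 = 7  ⇒  r_B = 7 − 6 = 1

rB=1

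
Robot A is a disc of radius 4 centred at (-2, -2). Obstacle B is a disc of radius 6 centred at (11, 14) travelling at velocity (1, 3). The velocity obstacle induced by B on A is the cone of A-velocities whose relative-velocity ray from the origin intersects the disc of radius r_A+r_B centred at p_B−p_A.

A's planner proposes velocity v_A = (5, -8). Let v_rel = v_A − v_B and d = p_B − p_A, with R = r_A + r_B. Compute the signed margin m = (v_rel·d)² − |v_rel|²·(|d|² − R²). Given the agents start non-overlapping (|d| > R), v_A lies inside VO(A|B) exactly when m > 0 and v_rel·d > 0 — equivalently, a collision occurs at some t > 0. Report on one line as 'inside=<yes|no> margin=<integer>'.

d = (13, 16),  |d|² = 425;  R = 4+6 = 10,  c = 425−10² = 325
v_rel = (4, -11),  |v_rel|² = 137;  v_rel·d = (4)·(13) + (-11)·(16) = -124
137·t² + 248·t + 325 = 0  ⇒  m = (-124)² − 137·325 = -29149
m = -29149 < 0,  v_rel·d = -124 < 0  ⇒  outside

inside=no margin=-29149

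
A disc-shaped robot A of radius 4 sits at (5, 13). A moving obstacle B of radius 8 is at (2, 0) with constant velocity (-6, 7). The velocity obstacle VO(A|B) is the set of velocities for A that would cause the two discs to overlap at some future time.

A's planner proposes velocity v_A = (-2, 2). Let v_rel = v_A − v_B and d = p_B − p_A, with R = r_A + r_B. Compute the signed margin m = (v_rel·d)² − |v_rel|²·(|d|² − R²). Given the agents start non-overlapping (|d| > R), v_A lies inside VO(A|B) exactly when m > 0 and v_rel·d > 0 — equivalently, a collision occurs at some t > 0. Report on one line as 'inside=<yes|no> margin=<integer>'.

d = (-3, -13),  |d|² = 178;  R = 4+8 = 12,  c = 178−12² = 34
v_rel = (4, -5),  |v_rel|² = 41;  v_rel·d = (4)·(-3) + (-5)·(-13) = 53
41·t² − 106·t + 34 = 0  ⇒  m = 53² − 41·34 = 1415
m = 1415 > 0,  v_rel·d = 53 > 0  ⇒  inside

inside=yes margin=1415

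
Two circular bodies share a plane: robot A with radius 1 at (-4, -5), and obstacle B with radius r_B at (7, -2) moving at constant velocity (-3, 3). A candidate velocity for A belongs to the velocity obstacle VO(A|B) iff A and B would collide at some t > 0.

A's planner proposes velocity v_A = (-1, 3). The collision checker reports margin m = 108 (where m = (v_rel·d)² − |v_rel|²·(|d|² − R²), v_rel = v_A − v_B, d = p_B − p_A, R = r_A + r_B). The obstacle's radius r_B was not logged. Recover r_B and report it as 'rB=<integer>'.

m = 108
d = (11, 3);  v_rel = (2, 0),  |v_rel|² = 4
v_rel×d = (2)·(3) − (0)·(11) = 6
since m = R²·4 − 6²:  R² = (36 + 108) / 4 = 36
R = √36 = 6  ⇒  r_B = 6 − 1 = 5

rB=5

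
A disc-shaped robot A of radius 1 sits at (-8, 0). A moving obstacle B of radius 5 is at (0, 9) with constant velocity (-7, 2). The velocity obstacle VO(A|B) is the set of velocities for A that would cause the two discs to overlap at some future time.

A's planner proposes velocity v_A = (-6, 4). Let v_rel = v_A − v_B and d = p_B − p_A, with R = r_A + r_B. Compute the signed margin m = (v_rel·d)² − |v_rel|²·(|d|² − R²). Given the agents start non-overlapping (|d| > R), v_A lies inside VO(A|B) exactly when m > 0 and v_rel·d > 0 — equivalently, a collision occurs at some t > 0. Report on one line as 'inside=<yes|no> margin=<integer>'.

d = (8, 9),  |d|² = 145;  R = 1+5 = 6,  c = 145−6² = 109
v_rel = (1, 2),  |v_rel|² = 5;  v_rel·d = (1)·(8) + (2)·(9) = 26
5·t² − 52·t + 109 = 0  ⇒  m = 26² − 5·109 = 131
m = 131 > 0,  v_rel·d = 26 > 0  ⇒  inside

inside=yes margin=131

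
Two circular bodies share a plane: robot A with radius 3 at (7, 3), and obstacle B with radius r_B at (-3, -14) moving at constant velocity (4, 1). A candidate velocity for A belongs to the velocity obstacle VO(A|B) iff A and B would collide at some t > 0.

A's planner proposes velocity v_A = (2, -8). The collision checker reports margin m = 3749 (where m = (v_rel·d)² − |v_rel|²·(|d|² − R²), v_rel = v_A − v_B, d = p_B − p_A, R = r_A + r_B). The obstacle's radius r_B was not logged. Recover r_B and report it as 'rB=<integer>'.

m = 3749
d = (-10, -17);  v_rel = (-2, -9),  |v_rel|² = 85
v_rel×d = (-2)·(-17) − (-9)·(-10) = -56
since m = R²·85 − (-56)²:  R² = (3136 + 3749) / 85 = 81
R = √81 = 9  ⇒  r_B = 9 − 3 = 6

rB=6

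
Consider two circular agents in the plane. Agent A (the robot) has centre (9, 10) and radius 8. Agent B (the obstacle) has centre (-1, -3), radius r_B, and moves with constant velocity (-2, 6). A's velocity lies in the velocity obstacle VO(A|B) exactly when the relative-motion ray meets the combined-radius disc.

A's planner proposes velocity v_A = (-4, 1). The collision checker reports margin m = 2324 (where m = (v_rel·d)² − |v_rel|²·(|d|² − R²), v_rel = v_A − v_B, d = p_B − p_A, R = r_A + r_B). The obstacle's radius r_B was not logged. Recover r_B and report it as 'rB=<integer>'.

m = 2324
d = (-10, -13);  v_rel = (-2, -5),  |v_rel|² = 29
v_rel×d = (-2)·(-13) − (-5)·(-10) = -24
since m = R²·29 − (-24)²:  R² = (576 + 2324) / 29 = 100
R = √100 = 10  ⇒  r_B = 10 − 8 = 2

rB=2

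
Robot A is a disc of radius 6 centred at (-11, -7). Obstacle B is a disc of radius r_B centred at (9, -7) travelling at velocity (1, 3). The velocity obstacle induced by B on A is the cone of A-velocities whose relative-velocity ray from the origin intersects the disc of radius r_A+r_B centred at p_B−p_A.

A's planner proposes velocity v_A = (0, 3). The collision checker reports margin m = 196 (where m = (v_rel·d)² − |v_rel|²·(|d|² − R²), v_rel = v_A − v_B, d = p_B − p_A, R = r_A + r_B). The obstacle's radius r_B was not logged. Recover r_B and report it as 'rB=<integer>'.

m = 196
d = (20, 0);  v_rel = (-1, 0),  |v_rel|² = 1
v_rel×d = (-1)·(0) − (0)·(20) = 0
since m = R²·1 − 0²:  R² = (0 + 196) / 1 = 196
R = √196 = 14  ⇒  r_B = 14 − 6 = 8

rB=8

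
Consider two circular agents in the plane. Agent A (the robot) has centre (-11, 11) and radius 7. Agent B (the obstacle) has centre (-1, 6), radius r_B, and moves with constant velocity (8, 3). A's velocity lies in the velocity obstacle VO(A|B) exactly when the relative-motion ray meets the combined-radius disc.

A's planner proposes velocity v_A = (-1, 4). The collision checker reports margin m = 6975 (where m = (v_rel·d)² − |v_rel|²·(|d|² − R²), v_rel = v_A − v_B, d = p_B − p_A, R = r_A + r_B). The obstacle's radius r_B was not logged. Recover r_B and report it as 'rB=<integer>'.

m = 6975
d = (10, -5);  v_rel = (-9, 1),  |v_rel|² = 82
v_rel×d = (-9)·(-5) − (1)·(10) = 35
since m = R²·82 − 35²:  R² = (1225 + 6975) / 82 = 100
R = √100 = 10  ⇒  r_B = 10 − 7 = 3

rB=3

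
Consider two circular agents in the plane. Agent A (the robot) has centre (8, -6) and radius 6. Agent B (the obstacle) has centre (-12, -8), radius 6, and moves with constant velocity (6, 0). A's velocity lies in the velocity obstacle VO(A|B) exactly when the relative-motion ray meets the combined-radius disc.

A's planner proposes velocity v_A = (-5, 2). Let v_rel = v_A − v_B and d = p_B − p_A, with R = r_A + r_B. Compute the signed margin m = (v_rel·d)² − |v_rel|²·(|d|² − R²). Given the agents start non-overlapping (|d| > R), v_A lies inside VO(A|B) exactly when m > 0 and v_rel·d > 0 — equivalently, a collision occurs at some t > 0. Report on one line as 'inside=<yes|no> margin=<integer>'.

d = (-20, -2),  |d|² = 404;  R = 6+6 = 12,  c = 404−12² = 260
v_rel = (-11, 2),  |v_rel|² = 125;  v_rel·d = (-11)·(-20) + (2)·(-2) = 216
125·t² − 432·t + 260 = 0  ⇒  m = 216² − 125·260 = 14156
m = 14156 > 0,  v_rel·d = 216 > 0  ⇒  inside

inside=yes margin=14156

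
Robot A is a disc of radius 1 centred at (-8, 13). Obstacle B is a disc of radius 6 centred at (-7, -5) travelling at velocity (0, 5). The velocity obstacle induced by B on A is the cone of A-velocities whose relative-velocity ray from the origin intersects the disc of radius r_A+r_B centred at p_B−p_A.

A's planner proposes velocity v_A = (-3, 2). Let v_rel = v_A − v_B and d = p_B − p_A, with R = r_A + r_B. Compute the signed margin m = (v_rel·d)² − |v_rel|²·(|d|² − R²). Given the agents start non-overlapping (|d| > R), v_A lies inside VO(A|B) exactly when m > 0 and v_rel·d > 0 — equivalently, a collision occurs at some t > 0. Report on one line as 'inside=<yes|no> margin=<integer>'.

d = (1, -18),  |d|² = 325;  R = 1+6 = 7,  c = 325−7² = 276
v_rel = (-3, -3),  |v_rel|² = 18;  v_rel·d = (-3)·(1) + (-3)·(-18) = 51
18·t² − 102·t + 276 = 0  ⇒  m = 51² − 18·276 = -2367
m = -2367 < 0,  v_rel·d = 51 > 0  ⇒  outside

inside=no margin=-2367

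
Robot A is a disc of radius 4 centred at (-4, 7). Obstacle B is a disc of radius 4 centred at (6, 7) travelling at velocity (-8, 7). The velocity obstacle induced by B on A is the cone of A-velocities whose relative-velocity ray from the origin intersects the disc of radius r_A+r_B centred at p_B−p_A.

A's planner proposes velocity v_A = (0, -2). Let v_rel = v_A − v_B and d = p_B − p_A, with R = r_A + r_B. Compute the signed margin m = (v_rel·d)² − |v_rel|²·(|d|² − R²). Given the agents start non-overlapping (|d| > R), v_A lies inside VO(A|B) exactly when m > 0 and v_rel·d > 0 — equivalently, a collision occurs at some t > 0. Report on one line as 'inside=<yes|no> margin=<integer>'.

d = (10, 0),  |d|² = 100;  R = 4+4 = 8,  c = 100−8² = 36
v_rel = (8, -9),  |v_rel|² = 145;  v_rel·d = (8)·(10) + (-9)·(0) = 80
145·t² − 160·t + 36 = 0  ⇒  m = 80² − 145·36 = 1180
m = 1180 > 0,  v_rel·d = 80 > 0  ⇒  inside

inside=yes margin=1180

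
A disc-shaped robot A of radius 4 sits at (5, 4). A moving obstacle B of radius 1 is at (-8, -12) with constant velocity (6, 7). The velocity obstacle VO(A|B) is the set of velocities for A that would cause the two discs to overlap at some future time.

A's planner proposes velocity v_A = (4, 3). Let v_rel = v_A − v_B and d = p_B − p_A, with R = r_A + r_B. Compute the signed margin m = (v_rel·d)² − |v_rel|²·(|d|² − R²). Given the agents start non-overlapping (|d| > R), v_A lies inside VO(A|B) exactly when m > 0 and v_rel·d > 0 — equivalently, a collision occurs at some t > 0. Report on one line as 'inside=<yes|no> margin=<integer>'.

d = (-13, -16),  |d|² = 425;  R = 4+1 = 5,  c = 425−5² = 400
v_rel = (-2, -4),  |v_rel|² = 20;  v_rel·d = (-2)·(-13) + (-4)·(-16) = 90
20·t² − 180·t + 400 = 0  ⇒  m = 90² − 20·400 = 100
m = 100 > 0,  v_rel·d = 90 > 0  ⇒  inside

inside=yes margin=100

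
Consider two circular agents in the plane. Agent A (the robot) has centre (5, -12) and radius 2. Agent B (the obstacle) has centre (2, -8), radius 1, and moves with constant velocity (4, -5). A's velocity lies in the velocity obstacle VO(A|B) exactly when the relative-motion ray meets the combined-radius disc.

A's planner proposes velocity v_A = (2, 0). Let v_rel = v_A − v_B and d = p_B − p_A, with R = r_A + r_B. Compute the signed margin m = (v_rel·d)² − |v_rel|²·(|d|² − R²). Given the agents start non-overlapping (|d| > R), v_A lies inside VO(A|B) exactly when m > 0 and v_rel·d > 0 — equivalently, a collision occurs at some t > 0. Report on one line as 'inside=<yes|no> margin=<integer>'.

d = (-3, 4),  |d|² = 25;  R = 2+1 = 3,  c = 25−3² = 16
v_rel = (-2, 5),  |v_rel|² = 29;  v_rel·d = (-2)·(-3) + (5)·(4) = 26
29·t² − 52·t + 16 = 0  ⇒  m = 26² − 29·16 = 212
m = 212 > 0,  v_rel·d = 26 > 0  ⇒  inside

inside=yes margin=212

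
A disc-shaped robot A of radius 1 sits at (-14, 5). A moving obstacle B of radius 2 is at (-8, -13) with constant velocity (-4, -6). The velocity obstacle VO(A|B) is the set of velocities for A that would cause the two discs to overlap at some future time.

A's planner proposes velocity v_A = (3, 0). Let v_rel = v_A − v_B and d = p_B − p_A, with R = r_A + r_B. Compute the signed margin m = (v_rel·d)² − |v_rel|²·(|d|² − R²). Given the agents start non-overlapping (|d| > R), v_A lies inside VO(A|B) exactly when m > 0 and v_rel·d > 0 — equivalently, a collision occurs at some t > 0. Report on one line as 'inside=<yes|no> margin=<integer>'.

d = (6, -18),  |d|² = 360;  R = 1+2 = 3,  c = 360−3² = 351
v_rel = (7, 6),  |v_rel|² = 85;  v_rel·d = (7)·(6) + (6)·(-18) = -66
85·t² + 132·t + 351 = 0  ⇒  m = (-66)² − 85·351 = -25479
m = -25479 < 0,  v_rel·d = -66 < 0  ⇒  outside

inside=no margin=-25479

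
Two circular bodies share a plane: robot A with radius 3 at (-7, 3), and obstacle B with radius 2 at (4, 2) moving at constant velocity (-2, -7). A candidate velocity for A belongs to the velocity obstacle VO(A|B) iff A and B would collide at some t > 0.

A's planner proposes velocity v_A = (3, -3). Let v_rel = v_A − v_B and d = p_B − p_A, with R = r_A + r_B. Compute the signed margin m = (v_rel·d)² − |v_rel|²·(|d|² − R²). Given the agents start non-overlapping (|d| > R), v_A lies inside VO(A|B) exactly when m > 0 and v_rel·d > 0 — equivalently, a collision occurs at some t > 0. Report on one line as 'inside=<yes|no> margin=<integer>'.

d = (11, -1),  |d|² = 122;  R = 3+2 = 5,  c = 122−5² = 97
v_rel = (5, 4),  |v_rel|² = 41;  v_rel·d = (5)·(11) + (4)·(-1) = 51
41·t² − 102·t + 97 = 0  ⇒  m = 51² − 41·97 = -1376
m = -1376 < 0,  v_rel·d = 51 > 0  ⇒  outside

inside=no margin=-1376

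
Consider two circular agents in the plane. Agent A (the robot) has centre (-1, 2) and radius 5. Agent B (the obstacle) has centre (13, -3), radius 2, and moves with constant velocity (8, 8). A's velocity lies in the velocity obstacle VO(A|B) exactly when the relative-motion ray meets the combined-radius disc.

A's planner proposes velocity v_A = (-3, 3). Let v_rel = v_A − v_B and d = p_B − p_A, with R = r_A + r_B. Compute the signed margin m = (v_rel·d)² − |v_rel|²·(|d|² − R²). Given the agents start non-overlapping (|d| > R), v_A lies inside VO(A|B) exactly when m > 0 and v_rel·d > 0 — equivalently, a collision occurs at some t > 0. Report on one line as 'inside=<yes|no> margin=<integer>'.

d = (14, -5),  |d|² = 221;  R = 5+2 = 7,  c = 221−7² = 172
v_rel = (-11, -5),  |v_rel|² = 146;  v_rel·d = (-11)·(14) + (-5)·(-5) = -129
146·t² + 258·t + 172 = 0  ⇒  m = (-129)² − 146·172 = -8471
m = -8471 < 0,  v_rel·d = -129 < 0  ⇒  outside

inside=no margin=-8471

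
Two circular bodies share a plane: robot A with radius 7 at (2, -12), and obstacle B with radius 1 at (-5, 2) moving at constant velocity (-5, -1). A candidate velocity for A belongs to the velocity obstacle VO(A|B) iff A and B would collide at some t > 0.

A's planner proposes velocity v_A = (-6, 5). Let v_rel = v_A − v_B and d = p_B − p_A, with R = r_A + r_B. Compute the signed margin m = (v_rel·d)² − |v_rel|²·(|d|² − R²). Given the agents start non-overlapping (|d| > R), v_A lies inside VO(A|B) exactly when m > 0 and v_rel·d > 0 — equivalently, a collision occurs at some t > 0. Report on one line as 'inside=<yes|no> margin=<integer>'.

d = (-7, 14),  |d|² = 245;  R = 7+1 = 8,  c = 245−8² = 181
v_rel = (-1, 6),  |v_rel|² = 37;  v_rel·d = (-1)·(-7) + (6)·(14) = 91
37·t² − 182·t + 181 = 0  ⇒  m = 91² − 37·181 = 1584
m = 1584 > 0,  v_rel·d = 91 > 0  ⇒  inside

inside=yes margin=1584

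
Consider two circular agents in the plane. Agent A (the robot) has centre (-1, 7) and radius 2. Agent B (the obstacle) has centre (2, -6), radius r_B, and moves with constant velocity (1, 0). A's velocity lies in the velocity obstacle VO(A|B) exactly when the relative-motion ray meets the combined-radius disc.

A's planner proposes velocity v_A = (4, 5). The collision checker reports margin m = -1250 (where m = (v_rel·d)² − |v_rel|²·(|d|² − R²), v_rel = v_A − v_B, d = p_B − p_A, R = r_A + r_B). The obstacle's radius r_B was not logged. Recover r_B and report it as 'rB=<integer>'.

m = -1250
d = (3, -13);  v_rel = (3, 5),  |v_rel|² = 34
v_rel×d = (3)·(-13) − (5)·(3) = -54
since m = R²·34 − (-54)²:  R² = (2916 + -1250) / 34 = 49
R = √49 = 7  ⇒  r_B = 7 − 2 = 5

rB=5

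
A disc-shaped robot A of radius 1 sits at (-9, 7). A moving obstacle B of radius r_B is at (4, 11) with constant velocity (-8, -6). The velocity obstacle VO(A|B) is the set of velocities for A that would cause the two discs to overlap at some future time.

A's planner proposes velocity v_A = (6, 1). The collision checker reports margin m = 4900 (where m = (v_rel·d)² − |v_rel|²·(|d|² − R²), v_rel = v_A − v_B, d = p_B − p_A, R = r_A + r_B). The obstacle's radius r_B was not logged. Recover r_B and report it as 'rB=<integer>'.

m = 4900
d = (13, 4);  v_rel = (14, 7),  |v_rel|² = 245
v_rel×d = (14)·(4) − (7)·(13) = -35
since m = R²·245 − (-35)²:  R² = (1225 + 4900) / 245 = 25
R = √25 = 5  ⇒  r_B = 5 − 1 = 4

rB=4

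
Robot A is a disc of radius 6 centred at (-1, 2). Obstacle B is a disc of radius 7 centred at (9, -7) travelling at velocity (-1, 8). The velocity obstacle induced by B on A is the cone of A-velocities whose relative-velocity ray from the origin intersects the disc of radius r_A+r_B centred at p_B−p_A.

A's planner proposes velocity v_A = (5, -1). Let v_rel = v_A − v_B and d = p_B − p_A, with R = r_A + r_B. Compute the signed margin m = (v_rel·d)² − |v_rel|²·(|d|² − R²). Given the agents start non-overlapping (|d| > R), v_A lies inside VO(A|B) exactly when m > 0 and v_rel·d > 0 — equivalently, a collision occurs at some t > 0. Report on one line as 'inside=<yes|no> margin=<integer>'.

d = (10, -9),  |d|² = 181;  R = 6+7 = 13,  c = 181−13² = 12
v_rel = (6, -9),  |v_rel|² = 117;  v_rel·d = (6)·(10) + (-9)·(-9) = 141
117·t² − 282·t + 12 = 0  ⇒  m = 141² − 117·12 = 18477
m = 18477 > 0,  v_rel·d = 141 > 0  ⇒  inside

inside=yes margin=18477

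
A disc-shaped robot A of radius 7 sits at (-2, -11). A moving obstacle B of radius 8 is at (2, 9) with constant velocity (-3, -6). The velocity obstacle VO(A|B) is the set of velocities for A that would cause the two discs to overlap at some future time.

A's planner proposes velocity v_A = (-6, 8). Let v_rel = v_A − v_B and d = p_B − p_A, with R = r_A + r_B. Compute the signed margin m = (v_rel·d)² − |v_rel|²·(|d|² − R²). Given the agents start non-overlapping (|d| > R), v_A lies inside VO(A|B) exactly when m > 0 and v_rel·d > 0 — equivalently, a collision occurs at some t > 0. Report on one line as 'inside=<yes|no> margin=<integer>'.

d = (4, 20),  |d|² = 416;  R = 7+8 = 15,  c = 416−15² = 191
v_rel = (-3, 14),  |v_rel|² = 205;  v_rel·d = (-3)·(4) + (14)·(20) = 268
205·t² − 536·t + 191 = 0  ⇒  m = 268² − 205·191 = 32669
m = 32669 > 0,  v_rel·d = 268 > 0  ⇒  inside

inside=yes margin=32669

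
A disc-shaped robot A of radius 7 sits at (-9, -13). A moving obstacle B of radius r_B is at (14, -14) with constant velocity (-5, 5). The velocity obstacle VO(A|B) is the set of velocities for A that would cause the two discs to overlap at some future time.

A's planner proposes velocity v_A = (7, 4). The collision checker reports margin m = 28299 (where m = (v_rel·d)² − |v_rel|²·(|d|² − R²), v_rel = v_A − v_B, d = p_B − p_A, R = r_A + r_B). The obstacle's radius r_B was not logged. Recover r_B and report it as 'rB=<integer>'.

m = 28299
d = (23, -1);  v_rel = (12, -1),  |v_rel|² = 145
v_rel×d = (12)·(-1) − (-1)·(23) = 11
since m = R²·145 − 11²:  R² = (121 + 28299) / 145 = 196
R = √196 = 14  ⇒  r_B = 14 − 7 = 7

rB=7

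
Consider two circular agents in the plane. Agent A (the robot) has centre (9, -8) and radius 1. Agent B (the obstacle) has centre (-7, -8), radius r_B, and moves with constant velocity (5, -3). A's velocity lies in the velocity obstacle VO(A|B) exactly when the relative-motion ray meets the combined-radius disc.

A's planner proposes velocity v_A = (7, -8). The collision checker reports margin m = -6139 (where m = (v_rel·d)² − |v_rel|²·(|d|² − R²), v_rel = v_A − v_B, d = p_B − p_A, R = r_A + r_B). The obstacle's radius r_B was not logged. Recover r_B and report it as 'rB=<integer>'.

m = -6139
d = (-16, 0);  v_rel = (2, -5),  |v_rel|² = 29
v_rel×d = (2)·(0) − (-5)·(-16) = -80
since m = R²·29 − (-80)²:  R² = (6400 + -6139) / 29 = 9
R = √9 = 3  ⇒  r_B = 3 − 1 = 2

rB=2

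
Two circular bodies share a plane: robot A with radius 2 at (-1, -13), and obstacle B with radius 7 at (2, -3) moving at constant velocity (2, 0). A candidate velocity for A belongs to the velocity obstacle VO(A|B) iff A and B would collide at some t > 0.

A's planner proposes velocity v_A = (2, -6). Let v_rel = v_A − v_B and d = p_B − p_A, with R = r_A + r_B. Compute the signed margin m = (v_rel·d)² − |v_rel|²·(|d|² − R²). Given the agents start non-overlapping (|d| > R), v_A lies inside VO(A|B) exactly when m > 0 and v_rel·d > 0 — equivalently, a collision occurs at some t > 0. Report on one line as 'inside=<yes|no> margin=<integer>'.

d = (3, 10),  |d|² = 109;  R = 2+7 = 9,  c = 109−9² = 28
v_rel = (0, -6),  |v_rel|² = 36;  v_rel·d = (0)·(3) + (-6)·(10) = -60
36·t² + 120·t + 28 = 0  ⇒  m = (-60)² − 36·28 = 2592
m = 2592 > 0,  v_rel·d = -60 < 0  ⇒  outside

inside=no margin=2592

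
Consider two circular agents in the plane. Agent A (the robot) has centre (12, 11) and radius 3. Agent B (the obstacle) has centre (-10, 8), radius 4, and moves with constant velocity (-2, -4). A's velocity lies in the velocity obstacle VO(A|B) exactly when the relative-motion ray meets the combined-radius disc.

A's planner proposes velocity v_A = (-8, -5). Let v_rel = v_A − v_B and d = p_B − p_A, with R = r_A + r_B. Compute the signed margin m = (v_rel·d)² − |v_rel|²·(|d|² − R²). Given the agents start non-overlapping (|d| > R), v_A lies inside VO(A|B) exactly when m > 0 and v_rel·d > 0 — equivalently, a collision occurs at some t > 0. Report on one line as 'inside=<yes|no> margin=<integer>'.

d = (-22, -3),  |d|² = 493;  R = 3+4 = 7,  c = 493−7² = 444
v_rel = (-6, -1),  |v_rel|² = 37;  v_rel·d = (-6)·(-22) + (-1)·(-3) = 135
37·t² − 270·t + 444 = 0  ⇒  m = 135² − 37·444 = 1797
m = 1797 > 0,  v_rel·d = 135 > 0  ⇒  inside

inside=yes margin=1797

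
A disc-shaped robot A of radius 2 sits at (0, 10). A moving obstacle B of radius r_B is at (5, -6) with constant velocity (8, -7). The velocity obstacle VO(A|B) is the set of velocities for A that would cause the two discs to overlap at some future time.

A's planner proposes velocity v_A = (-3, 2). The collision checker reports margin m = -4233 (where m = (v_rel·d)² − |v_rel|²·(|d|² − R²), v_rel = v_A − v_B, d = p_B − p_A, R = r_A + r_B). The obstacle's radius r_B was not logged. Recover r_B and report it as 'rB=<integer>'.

m = -4233
d = (5, -16);  v_rel = (-11, 9),  |v_rel|² = 202
v_rel×d = (-11)·(-16) − (9)·(5) = 131
since m = R²·202 − 131²:  R² = (17161 + -4233) / 202 = 64
R = √64 = 8  ⇒  r_B = 8 − 2 = 6

rB=6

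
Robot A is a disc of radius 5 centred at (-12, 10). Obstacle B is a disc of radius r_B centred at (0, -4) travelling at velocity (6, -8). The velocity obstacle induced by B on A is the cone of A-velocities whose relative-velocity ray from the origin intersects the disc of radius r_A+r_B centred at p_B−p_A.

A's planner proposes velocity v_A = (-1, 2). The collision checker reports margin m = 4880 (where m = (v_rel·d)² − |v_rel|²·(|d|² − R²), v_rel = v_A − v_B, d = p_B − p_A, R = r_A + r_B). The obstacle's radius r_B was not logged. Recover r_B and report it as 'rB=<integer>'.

m = 4880
d = (12, -14);  v_rel = (-7, 10),  |v_rel|² = 149
v_rel×d = (-7)·(-14) − (10)·(12) = -22
since m = R²·149 − (-22)²:  R² = (484 + 4880) / 149 = 36
R = √36 = 6  ⇒  r_B = 6 − 5 = 1

rB=1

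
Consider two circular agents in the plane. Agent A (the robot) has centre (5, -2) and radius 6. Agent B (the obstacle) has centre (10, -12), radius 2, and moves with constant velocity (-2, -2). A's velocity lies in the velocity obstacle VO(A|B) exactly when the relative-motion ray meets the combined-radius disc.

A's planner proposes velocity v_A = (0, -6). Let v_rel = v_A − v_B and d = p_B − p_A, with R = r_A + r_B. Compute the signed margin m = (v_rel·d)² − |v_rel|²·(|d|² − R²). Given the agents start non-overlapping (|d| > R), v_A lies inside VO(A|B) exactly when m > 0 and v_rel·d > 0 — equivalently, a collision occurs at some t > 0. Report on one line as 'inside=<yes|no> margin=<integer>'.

d = (5, -10),  |d|² = 125;  R = 6+2 = 8,  c = 125−8² = 61
v_rel = (2, -4),  |v_rel|² = 20;  v_rel·d = (2)·(5) + (-4)·(-10) = 50
20·t² − 100·t + 61 = 0  ⇒  m = 50² − 20·61 = 1280
m = 1280 > 0,  v_rel·d = 50 > 0  ⇒  inside

inside=yes margin=1280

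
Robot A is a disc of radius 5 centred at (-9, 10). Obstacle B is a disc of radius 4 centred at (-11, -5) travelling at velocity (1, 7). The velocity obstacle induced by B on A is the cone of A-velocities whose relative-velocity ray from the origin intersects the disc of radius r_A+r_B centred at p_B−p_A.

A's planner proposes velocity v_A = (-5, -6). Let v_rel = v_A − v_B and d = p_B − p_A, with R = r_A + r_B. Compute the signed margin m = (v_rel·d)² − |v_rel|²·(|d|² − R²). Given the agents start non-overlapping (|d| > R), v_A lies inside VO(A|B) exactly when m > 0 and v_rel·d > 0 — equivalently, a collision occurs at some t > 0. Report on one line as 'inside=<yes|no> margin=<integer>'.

d = (-2, -15),  |d|² = 229;  R = 5+4 = 9,  c = 229−9² = 148
v_rel = (-6, -13),  |v_rel|² = 205;  v_rel·d = (-6)·(-2) + (-13)·(-15) = 207
205·t² − 414·t + 148 = 0  ⇒  m = 207² − 205·148 = 12509
m = 12509 > 0,  v_rel·d = 207 > 0  ⇒  inside

inside=yes margin=12509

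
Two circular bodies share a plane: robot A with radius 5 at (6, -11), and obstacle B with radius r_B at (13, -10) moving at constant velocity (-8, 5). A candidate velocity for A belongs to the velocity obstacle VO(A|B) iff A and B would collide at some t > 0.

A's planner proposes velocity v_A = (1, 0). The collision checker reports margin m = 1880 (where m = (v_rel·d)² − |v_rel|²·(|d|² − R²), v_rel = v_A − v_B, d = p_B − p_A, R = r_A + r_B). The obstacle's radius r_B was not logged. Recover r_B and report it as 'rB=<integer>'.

m = 1880
d = (7, 1);  v_rel = (9, -5),  |v_rel|² = 106
v_rel×d = (9)·(1) − (-5)·(7) = 44
since m = R²·106 − 44²:  R² = (1936 + 1880) / 106 = 36
R = √36 = 6  ⇒  r_B = 6 − 5 = 1

rB=1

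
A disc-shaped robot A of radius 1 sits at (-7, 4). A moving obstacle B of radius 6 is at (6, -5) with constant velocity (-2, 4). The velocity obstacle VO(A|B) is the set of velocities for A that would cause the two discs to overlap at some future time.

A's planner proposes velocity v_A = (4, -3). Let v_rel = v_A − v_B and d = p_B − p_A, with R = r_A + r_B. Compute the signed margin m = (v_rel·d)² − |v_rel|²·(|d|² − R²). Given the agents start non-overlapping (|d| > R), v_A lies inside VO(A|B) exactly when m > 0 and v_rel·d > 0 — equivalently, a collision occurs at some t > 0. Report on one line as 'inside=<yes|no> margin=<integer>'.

d = (13, -9),  |d|² = 250;  R = 1+6 = 7,  c = 250−7² = 201
v_rel = (6, -7),  |v_rel|² = 85;  v_rel·d = (6)·(13) + (-7)·(-9) = 141
85·t² − 282·t + 201 = 0  ⇒  m = 141² − 85·201 = 2796
m = 2796 > 0,  v_rel·d = 141 > 0  ⇒  inside

inside=yes margin=2796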